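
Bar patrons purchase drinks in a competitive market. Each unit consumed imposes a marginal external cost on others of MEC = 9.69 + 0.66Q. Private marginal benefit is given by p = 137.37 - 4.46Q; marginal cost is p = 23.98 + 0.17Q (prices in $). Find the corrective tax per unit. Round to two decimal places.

tax = $22.63 per unit

Social marginal benefit = demand − MEC = 127.68 - 5.12Q.
Set SMB = MC: 127.68 - 5.12Q = 23.98 + 0.17Q → Q* = 19.6030.
The Pigouvian tax equals MEC at Q*: 9.69 + 0.66×19.6030 = 22.6280.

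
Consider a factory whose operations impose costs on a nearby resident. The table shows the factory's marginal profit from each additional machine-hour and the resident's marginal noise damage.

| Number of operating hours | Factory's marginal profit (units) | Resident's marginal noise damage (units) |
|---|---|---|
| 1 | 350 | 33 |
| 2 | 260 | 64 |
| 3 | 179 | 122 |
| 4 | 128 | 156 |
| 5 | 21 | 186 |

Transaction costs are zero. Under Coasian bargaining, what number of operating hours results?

Bargaining reaches the level where marginal profit last exceeds marginal noise damage.
That holds through level 3 (179 ≥ 122) but not at 4 (128 < 156).

3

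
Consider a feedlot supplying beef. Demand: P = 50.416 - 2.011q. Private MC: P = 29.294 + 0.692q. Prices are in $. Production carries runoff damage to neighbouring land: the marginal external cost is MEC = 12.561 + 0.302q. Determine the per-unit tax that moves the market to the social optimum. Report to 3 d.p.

tax = $13.421 per unit

Social marginal cost = private MC + MEC = 41.855 + 0.994q.
Set SMC = demand: 41.855 + 0.994q = 50.416 - 2.011q → q* = 2.8489.
The Pigouvian tax equals MEC at q*: 12.561 + 0.302×2.8489 = 13.4214.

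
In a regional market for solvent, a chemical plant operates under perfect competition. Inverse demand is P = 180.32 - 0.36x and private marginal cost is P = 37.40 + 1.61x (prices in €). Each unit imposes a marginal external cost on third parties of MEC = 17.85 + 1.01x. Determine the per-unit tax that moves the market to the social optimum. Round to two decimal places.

tax = €60.24 per unit

Social marginal cost = private MC + MEC = 55.25 + 2.62x.
Set SMC = demand: 55.25 + 2.62x = 180.32 - 0.36x → x* = 41.9698.
The Pigouvian tax equals MEC at x*: 17.85 + 1.01×41.9698 = 60.2395.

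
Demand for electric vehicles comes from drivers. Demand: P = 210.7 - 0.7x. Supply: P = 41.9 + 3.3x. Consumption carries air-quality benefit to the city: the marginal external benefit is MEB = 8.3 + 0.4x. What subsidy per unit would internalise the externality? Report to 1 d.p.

subsidy = 28.0 per unit

Social marginal benefit = demand + MEB = 219.0 - 0.3x.
Set SMB = MC: 219.0 - 0.3x = 41.9 + 3.3x → x* = 49.1944.
The Pigouvian subsidy equals MEB at x*: 8.3 + 0.4×49.1944 = 27.9778.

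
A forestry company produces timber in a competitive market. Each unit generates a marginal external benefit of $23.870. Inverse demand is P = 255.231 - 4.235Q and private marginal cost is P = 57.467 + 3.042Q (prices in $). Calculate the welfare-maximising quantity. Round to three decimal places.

Q* = 30.457

Social marginal cost = private MC − MEB = 33.597 + 3.042Q.
Set SMC = demand: 33.597 + 3.042Q = 255.231 - 4.235Q → Q* = 30.4568.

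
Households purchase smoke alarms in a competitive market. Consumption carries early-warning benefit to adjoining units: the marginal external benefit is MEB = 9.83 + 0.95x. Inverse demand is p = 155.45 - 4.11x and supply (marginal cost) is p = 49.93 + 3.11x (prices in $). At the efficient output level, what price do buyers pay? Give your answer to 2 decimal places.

P = $79.84

Social marginal benefit = demand + MEB = 165.28 - 3.16x.
Set SMB = MC: 165.28 - 3.16x = 49.93 + 3.11x → x* = 18.3971.
Consumer price on the demand curve at x*: 155.45 − 4.11×18.3971 = 79.8379.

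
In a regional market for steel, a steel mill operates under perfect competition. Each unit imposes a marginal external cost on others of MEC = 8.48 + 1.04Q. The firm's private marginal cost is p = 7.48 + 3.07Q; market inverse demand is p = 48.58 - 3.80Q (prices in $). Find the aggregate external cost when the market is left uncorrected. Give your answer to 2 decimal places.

$69.34

Market equilibrium (private): 7.48 + 3.07Q = 48.58 - 3.80Q → Q_m = 5.9825.
Total external cost = ∫₀^{Q_m} (8.48 + 1.04Q) dQ = 8.48×5.9825 + ½×1.04×5.9825² = 69.3426.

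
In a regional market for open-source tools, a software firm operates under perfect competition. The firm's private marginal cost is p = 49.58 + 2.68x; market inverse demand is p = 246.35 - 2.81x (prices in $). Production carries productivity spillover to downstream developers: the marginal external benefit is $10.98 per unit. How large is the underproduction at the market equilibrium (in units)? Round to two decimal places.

Market equilibrium (private): 49.58 + 2.68x = 246.35 - 2.81x → x_m = 35.8415.
Social marginal cost = private MC − MEB = 38.60 + 2.68x.
Set SMC = demand: 38.60 + 2.68x = 246.35 - 2.81x → x* = 37.8415.
Gap = |35.8415 − 37.8415| = 2.0000.

2.00 units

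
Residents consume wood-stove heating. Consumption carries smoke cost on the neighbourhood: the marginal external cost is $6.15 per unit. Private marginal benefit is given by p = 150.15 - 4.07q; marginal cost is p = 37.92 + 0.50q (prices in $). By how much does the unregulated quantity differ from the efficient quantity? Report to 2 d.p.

Market equilibrium (private): 37.92 + 0.50q = 150.15 - 4.07q → q_m = 24.5580.
Social marginal benefit = demand − MEC = 144.00 - 4.07q.
Set SMB = MC: 144.00 - 4.07q = 37.92 + 0.50q → q* = 23.2123.
Gap = |24.5580 − 23.2123| = 1.3457.

1.35 units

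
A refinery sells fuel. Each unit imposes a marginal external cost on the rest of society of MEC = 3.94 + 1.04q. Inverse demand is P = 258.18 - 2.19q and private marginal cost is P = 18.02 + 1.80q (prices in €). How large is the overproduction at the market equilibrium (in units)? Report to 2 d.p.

Market equilibrium (private): 18.02 + 1.80q = 258.18 - 2.19q → q_m = 60.1905.
Social marginal cost = private MC + MEC = 21.96 + 2.84q.
Set SMC = demand: 21.96 + 2.84q = 258.18 - 2.19q → q* = 46.9622.
Gap = |60.1905 − 46.9622| = 13.2283.

13.23 units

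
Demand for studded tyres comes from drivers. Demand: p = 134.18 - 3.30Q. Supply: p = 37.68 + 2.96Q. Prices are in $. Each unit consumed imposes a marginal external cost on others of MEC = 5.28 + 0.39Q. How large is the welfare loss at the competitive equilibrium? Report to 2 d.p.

Market equilibrium (private): 37.68 + 2.96Q = 134.18 - 3.30Q → Q_m = 15.4153.
Social marginal benefit = demand − MEC = 128.90 - 3.69Q.
Set SMB = MC: 128.90 - 3.69Q = 37.68 + 2.96Q → Q* = 13.7173.
Height of the DWL triangle at Q_m is MC(Q_m) − SMB(Q_m) = MEC(Q_m) = 11.2920.
DWL = ½ × 1.6980 × 11.2920 = 9.5869.

DWL = $9.59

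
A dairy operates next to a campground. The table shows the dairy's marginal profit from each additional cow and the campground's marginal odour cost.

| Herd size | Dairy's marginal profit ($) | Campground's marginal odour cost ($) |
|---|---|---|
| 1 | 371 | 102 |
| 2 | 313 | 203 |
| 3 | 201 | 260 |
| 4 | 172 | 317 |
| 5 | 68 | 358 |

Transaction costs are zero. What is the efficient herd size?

Bargaining reaches the level where marginal profit last exceeds marginal odour cost.
That holds through level 2 (313 ≥ 203) but not at 3 (201 < 260).

2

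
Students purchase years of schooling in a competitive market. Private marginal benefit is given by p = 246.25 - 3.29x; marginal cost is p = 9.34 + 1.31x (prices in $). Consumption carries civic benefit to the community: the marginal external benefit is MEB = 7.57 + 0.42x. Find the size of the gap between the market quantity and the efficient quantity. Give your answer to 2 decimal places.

Market equilibrium (private): 9.34 + 1.31x = 246.25 - 3.29x → x_m = 51.5022.
Social marginal benefit = demand + MEB = 253.82 - 2.87x.
Set SMB = MC: 253.82 - 2.87x = 9.34 + 1.31x → x* = 58.4880.
Gap = |51.5022 − 58.4880| = 6.9858.

6.99 units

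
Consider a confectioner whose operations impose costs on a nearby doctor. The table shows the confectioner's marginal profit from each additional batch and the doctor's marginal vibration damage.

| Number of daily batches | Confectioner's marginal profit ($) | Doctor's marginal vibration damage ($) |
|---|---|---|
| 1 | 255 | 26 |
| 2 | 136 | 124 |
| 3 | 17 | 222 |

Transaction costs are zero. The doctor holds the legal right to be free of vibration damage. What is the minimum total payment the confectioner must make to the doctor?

Efficient level: marginal profit ≥ marginal vibration damage through level 2, so k* = 2.
With the doctor holding the right, the confectioner must at least compensate total damage at k*: 26 + 124 = 150.

$150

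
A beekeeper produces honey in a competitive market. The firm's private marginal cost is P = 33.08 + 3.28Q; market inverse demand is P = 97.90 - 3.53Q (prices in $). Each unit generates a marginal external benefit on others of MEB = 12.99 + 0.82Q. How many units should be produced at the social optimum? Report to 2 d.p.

Q* = 12.99

Social marginal cost = private MC − MEB = 20.09 + 2.46Q.
Set SMC = demand: 20.09 + 2.46Q = 97.90 - 3.53Q → Q* = 12.9900.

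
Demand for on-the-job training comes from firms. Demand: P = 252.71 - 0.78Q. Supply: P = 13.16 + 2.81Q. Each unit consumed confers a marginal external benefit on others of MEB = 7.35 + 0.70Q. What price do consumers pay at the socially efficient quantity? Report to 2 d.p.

P = 186.07

Social marginal benefit = demand + MEB = 260.06 - 0.08Q.
Set SMB = MC: 260.06 - 0.08Q = 13.16 + 2.81Q → Q* = 85.4325.
Consumer price on the demand curve at Q*: 252.71 − 0.78×85.4325 = 186.0727.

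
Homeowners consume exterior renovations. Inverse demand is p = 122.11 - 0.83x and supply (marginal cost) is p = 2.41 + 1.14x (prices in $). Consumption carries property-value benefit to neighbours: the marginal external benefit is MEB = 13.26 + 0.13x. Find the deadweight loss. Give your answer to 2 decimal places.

Market equilibrium (private): 2.41 + 1.14x = 122.11 - 0.83x → x_m = 60.7614.
Social marginal benefit = demand + MEB = 135.37 - 0.70x.
Set SMB = MC: 135.37 - 0.70x = 2.41 + 1.14x → x* = 72.2609.
Between x* and x_m the wedge SMB − MC runs linearly from 0 to MEB(x_m), so the loss is a triangle.
DWL = ½ × 11.4995 × 21.1590 = 121.6590.

DWL = $121.66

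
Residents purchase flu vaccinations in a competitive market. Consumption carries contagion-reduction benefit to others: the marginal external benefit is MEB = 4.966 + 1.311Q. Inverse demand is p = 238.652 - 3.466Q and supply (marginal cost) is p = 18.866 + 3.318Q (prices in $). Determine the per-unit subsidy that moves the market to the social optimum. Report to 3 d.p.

Social marginal benefit = demand + MEB = 243.618 - 2.155Q.
Set SMB = MC: 243.618 - 2.155Q = 18.866 + 3.318Q → Q* = 41.0656.
The Pigouvian subsidy equals MEB at Q*: 4.966 + 1.311×41.0656 = 58.8030.

subsidy = $58.803 per unit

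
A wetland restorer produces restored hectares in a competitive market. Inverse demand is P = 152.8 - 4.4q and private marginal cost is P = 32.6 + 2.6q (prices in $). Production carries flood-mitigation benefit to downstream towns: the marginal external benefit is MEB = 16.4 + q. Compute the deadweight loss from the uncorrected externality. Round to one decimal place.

DWL = $93.9

Market equilibrium (private): 32.6 + 2.6q = 152.8 - 4.4q → q_m = 17.1714.
Social marginal cost = private MC − MEB = 16.2 + 1.6q.
Set SMC = demand: 16.2 + 1.6q = 152.8 - 4.4q → q* = 22.7667.
Height of the DWL triangle at q_m is demand(q_m) − SMC(q_m) = MEB(q_m) = 33.5714.
DWL = ½ × 5.5953 × 33.5714 = 93.9210.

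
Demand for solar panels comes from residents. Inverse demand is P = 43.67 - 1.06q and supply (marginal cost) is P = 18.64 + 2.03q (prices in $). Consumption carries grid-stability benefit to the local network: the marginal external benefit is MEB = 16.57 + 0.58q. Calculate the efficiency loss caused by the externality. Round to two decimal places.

DWL = $90.11

Market equilibrium (private): 18.64 + 2.03q = 43.67 - 1.06q → q_m = 8.1003.
Social marginal benefit = demand + MEB = 60.24 - 0.48q.
Set SMB = MC: 60.24 - 0.48q = 18.64 + 2.03q → q* = 16.5737.
The loss is the area between SMB and MC from q* to q_m; with linear curves that's a triangle of height MEB(q_m).
DWL = ½ × 8.4734 × 21.2682 = 90.1070.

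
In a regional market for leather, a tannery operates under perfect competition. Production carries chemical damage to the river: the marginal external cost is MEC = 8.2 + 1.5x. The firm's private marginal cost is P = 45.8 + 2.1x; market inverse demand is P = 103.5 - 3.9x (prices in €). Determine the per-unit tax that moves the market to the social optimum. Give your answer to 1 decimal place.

tax = €18.1 per unit

Social marginal cost = private MC + MEC = 54.0 + 3.6x.
Set SMC = demand: 54.0 + 3.6x = 103.5 - 3.9x → x* = 6.6000.
The Pigouvian tax equals MEC at x*: 8.2 + 1.5×6.6000 = 18.1000.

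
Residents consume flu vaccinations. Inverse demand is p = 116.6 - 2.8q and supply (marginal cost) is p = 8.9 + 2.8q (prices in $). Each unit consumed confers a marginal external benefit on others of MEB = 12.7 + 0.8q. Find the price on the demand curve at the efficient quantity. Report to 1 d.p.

P = $46.4

Social marginal benefit = demand + MEB = 129.3 - 2.0q.
Set SMB = MC: 129.3 - 2.0q = 8.9 + 2.8q → q* = 25.0833.
Consumer price on the demand curve at q*: 116.6 − 2.8×25.0833 = 46.3668.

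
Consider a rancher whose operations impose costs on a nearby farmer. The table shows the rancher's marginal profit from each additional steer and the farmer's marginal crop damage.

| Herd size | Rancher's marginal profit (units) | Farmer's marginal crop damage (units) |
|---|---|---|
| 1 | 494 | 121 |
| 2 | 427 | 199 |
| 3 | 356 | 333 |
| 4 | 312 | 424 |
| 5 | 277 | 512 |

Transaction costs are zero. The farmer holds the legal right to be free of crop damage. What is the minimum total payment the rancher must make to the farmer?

653

Efficient level: marginal profit ≥ marginal crop damage through level 3, so k* = 3.
With the farmer holding the right, the rancher must at least compensate total damage at k*: 121 + 199 + 333 = 653.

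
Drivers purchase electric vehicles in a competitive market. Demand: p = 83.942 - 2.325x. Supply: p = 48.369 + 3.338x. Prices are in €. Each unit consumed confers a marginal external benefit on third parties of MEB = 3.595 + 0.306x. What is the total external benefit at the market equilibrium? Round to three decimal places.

Market equilibrium (private): 48.369 + 3.338x = 83.942 - 2.325x → x_m = 6.2817.
Total external benefit = ∫₀^{x_m} (3.595 + 0.306x) dx = 3.595×6.2817 + ½×0.306×6.2817² = 28.6201.

€28.620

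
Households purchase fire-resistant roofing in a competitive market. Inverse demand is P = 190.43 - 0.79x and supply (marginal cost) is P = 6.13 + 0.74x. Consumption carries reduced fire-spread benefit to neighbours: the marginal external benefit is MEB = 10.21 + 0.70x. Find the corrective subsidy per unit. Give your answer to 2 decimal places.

subsidy = 174.25 per unit

Social marginal benefit = demand + MEB = 200.64 - 0.09x.
Set SMB = MC: 200.64 - 0.09x = 6.13 + 0.74x → x* = 234.3494.
The Pigouvian subsidy equals MEB at x*: 10.21 + 0.70×234.3494 = 174.2546.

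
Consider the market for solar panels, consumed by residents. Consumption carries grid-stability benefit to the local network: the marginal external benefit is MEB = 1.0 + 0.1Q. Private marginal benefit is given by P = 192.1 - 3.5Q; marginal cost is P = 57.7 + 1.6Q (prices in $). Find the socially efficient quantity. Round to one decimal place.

Social marginal benefit = demand + MEB = 193.1 - 3.4Q.
Set SMB = MC: 193.1 - 3.4Q = 57.7 + 1.6Q → Q* = 27.0800.

Q* = 27.1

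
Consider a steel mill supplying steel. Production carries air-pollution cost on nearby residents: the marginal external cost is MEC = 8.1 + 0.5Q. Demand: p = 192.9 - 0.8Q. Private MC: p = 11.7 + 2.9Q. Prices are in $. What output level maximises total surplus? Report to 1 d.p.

Q* = 41.2

Social marginal cost = private MC + MEC = 19.8 + 3.4Q.
Set SMC = demand: 19.8 + 3.4Q = 192.9 - 0.8Q → Q* = 41.2143.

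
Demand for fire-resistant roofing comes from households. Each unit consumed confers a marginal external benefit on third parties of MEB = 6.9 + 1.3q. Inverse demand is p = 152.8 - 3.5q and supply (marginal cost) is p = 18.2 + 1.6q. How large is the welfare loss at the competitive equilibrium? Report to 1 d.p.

Market equilibrium (private): 18.2 + 1.6q = 152.8 - 3.5q → q_m = 26.3922.
Social marginal benefit = demand + MEB = 159.7 - 2.2q.
Set SMB = MC: 159.7 - 2.2q = 18.2 + 1.6q → q* = 37.2368.
Between q* and q_m the wedge SMB − MC runs linearly from 0 to MEB(q_m), so the loss is a triangle.
DWL = ½ × 10.8446 × 41.2098 = 223.4519.

DWL = 223.5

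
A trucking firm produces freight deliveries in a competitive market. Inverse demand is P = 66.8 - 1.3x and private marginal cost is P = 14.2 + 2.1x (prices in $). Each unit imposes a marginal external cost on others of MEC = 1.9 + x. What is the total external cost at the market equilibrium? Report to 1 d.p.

$149.1

Market equilibrium (private): 14.2 + 2.1x = 66.8 - 1.3x → x_m = 15.4706.
Total external cost = ∫₀^{x_m} (1.9 + 1.0x) dx = 1.9×15.4706 + ½×1.0×15.4706² = 149.0639.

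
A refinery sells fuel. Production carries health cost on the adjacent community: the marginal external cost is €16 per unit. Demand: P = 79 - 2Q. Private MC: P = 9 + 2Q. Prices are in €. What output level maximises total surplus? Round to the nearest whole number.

Social marginal cost = private MC + MEC = 25 + 2Q.
Set SMC = demand: 25 + 2Q = 79 - 2Q → Q* = 13.5000.

Q* = 14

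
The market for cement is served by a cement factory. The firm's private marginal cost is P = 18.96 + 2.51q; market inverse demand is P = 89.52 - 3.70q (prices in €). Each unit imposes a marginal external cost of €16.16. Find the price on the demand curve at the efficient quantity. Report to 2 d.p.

Social marginal cost = private MC + MEC = 35.12 + 2.51q.
Set SMC = demand: 35.12 + 2.51q = 89.52 - 3.70q → q* = 8.7601.
Consumer price on the demand curve at q*: 89.52 − 3.70×8.7601 = 57.1076.

P = €57.11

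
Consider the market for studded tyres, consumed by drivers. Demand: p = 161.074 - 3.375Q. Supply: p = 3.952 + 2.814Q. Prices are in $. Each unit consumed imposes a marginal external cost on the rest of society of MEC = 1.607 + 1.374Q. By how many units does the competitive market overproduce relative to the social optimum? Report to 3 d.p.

4.825 units

Market equilibrium (private): 3.952 + 2.814Q = 161.074 - 3.375Q → Q_m = 25.3873.
Social marginal benefit = demand − MEC = 159.467 - 4.749Q.
Set SMB = MC: 159.467 - 4.749Q = 3.952 + 2.814Q → Q* = 20.5626.
Gap = |25.3873 − 20.5626| = 4.8247.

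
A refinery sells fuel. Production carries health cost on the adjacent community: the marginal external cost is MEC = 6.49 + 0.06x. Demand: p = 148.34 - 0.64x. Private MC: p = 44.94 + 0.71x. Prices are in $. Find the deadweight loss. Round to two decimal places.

Market equilibrium (private): 44.94 + 0.71x = 148.34 - 0.64x → x_m = 76.5926.
Social marginal cost = private MC + MEC = 51.43 + 0.77x.
Set SMC = demand: 51.43 + 0.77x = 148.34 - 0.64x → x* = 68.7305.
Height of the DWL triangle at x_m is SMC(x_m) − demand(x_m) = MEC(x_m) = 11.0856.
DWL = ½ × 7.8621 × 11.0856 = 43.5780.

DWL = $43.58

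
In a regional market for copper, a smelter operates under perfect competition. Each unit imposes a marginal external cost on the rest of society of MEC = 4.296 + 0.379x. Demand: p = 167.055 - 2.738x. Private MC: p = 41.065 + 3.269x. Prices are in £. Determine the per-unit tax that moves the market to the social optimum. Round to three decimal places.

tax = £11.518 per unit

Social marginal cost = private MC + MEC = 45.361 + 3.648x.
Set SMC = demand: 45.361 + 3.648x = 167.055 - 2.738x → x* = 19.0564.
The Pigouvian tax equals MEC at x*: 4.296 + 0.379×19.0564 = 11.5184.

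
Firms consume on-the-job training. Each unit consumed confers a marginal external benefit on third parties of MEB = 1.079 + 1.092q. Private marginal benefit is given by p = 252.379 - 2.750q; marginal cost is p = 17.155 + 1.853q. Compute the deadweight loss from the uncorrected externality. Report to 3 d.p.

Market equilibrium (private): 17.155 + 1.853q = 252.379 - 2.750q → q_m = 51.1023.
Social marginal benefit = demand + MEB = 253.458 - 1.658q.
Set SMB = MC: 253.458 - 1.658q = 17.155 + 1.853q → q* = 67.3036.
Height of the DWL triangle at q_m is SMB(q_m) − MC(q_m) = MEB(q_m) = 56.8827.
DWL = ½ × 16.2013 × 56.8827 = 460.7868.

DWL = 460.787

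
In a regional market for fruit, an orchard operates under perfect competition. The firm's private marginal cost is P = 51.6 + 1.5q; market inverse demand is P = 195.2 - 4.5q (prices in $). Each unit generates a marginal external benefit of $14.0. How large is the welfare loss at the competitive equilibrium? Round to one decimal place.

DWL = $16.3

Market equilibrium (private): 51.6 + 1.5q = 195.2 - 4.5q → q_m = 23.9333.
Social marginal cost = private MC − MEB = 37.6 + 1.5q.
Set SMC = demand: 37.6 + 1.5q = 195.2 - 4.5q → q* = 26.2667.
Height of the DWL triangle at q_m is demand(q_m) − SMC(q_m) = MEB(q_m) = 14.0000.
DWL = ½ × 2.3334 × 14.0000 = 16.3338.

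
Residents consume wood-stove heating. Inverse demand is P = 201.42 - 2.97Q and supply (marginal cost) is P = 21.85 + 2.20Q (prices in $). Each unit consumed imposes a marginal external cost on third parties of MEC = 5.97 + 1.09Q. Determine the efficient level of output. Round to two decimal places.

Q* = 27.73

Social marginal benefit = demand − MEC = 195.45 - 4.06Q.
Set SMB = MC: 195.45 - 4.06Q = 21.85 + 2.20Q → Q* = 27.7316.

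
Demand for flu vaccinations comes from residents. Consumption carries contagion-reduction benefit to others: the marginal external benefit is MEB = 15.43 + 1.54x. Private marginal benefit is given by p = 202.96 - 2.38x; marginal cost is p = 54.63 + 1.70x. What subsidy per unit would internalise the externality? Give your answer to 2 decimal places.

Social marginal benefit = demand + MEB = 218.39 - 0.84x.
Set SMB = MC: 218.39 - 0.84x = 54.63 + 1.70x → x* = 64.4724.
The Pigouvian subsidy equals MEB at x*: 15.43 + 1.54×64.4724 = 114.7175.

subsidy = 114.72 per unit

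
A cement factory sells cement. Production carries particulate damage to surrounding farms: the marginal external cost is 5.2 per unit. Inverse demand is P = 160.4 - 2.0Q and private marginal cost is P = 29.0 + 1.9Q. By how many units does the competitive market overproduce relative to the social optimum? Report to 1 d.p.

Market equilibrium (private): 29.0 + 1.9Q = 160.4 - 2.0Q → Q_m = 33.6923.
Social marginal cost = private MC + MEC = 34.2 + 1.9Q.
Set SMC = demand: 34.2 + 1.9Q = 160.4 - 2.0Q → Q* = 32.3590.
Gap = |33.6923 − 32.3590| = 1.3333.

1.3 units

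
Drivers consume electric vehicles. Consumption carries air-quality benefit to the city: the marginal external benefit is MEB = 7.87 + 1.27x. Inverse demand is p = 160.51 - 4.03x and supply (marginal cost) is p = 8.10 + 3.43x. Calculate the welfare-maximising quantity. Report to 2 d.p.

x* = 25.89

Social marginal benefit = demand + MEB = 168.38 - 2.76x.
Set SMB = MC: 168.38 - 2.76x = 8.10 + 3.43x → x* = 25.8934.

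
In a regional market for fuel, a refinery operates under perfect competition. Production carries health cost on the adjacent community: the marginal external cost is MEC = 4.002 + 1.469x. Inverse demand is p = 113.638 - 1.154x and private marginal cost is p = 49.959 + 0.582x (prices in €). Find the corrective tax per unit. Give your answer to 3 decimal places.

Social marginal cost = private MC + MEC = 53.961 + 2.051x.
Set SMC = demand: 53.961 + 2.051x = 113.638 - 1.154x → x* = 18.6200.
The Pigouvian tax equals MEC at x*: 4.002 + 1.469×18.6200 = 31.3548.

tax = €31.355 per unit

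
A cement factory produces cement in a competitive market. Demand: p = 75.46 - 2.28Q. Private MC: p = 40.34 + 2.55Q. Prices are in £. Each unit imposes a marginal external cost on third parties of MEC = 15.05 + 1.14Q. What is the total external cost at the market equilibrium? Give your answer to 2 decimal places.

Market equilibrium (private): 40.34 + 2.55Q = 75.46 - 2.28Q → Q_m = 7.2712.
Total external cost = ∫₀^{Q_m} (15.05 + 1.14Q) dQ = 15.05×7.2712 + ½×1.14×7.2712² = 139.5677.

£139.57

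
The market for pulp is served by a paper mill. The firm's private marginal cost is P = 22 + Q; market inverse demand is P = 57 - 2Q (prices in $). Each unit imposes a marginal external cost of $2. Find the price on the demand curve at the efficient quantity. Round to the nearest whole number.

Social marginal cost = private MC + MEC = 24 + Q.
Set SMC = demand: 24 + Q = 57 - 2Q → Q* = 11.0000.
Consumer price on the demand curve at Q*: 57 − 2×11.0000 = 35.0000.

P = $35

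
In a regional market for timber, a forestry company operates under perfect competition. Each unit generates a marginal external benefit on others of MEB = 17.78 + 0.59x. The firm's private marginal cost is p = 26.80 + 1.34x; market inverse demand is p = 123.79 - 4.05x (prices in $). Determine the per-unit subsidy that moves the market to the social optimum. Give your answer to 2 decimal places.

subsidy = $31.89 per unit

Social marginal cost = private MC − MEB = 9.02 + 0.75x.
Set SMC = demand: 9.02 + 0.75x = 123.79 - 4.05x → x* = 23.9104.
The Pigouvian subsidy equals MEB at x*: 17.78 + 0.59×23.9104 = 31.8871.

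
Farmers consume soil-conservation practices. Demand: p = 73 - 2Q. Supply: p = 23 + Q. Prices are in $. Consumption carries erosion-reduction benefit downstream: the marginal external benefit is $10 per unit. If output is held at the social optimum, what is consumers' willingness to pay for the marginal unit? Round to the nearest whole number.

Social marginal benefit = demand + MEB = 83 - 2Q.
Set SMB = MC: 83 - 2Q = 23 + Q → Q* = 20.0000.
Consumer price on the demand curve at Q*: 73 − 2×20.0000 = 33.0000.

P = $33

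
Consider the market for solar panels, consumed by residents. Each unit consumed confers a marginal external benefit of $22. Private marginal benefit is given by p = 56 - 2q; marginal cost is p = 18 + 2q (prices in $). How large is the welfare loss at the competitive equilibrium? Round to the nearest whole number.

DWL = $61

Market equilibrium (private): 18 + 2q = 56 - 2q → q_m = 9.5000.
Social marginal benefit = demand + MEB = 78 - 2q.
Set SMB = MC: 78 - 2q = 18 + 2q → q* = 15.0000.
Between q* and q_m the wedge SMB − MC runs linearly from 0 to MEB(q_m), so the loss is a triangle.
DWL = ½ × 5.5000 × 22.0000 = 60.5000.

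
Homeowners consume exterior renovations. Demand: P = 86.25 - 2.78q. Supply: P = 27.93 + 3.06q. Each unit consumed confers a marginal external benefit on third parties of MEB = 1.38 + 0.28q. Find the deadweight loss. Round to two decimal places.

DWL = 1.57

Market equilibrium (private): 27.93 + 3.06q = 86.25 - 2.78q → q_m = 9.9863.
Social marginal benefit = demand + MEB = 87.63 - 2.50q.
Set SMB = MC: 87.63 - 2.50q = 27.93 + 3.06q → q* = 10.7374.
The welfare-loss triangle has base |q_m − q*| and height MEB(q_m) (the vertical gap between SMB and MC is zero at q* and MEB at q_m).
DWL = ½ × 0.7511 × 4.1762 = 1.5684.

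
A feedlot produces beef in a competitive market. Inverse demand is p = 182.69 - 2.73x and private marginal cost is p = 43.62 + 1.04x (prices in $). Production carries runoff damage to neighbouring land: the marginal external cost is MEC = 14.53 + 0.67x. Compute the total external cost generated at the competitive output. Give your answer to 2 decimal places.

Market equilibrium (private): 43.62 + 1.04x = 182.69 - 2.73x → x_m = 36.8886.
Total external cost = ∫₀^{x_m} (14.53 + 0.67x) dx = 14.53×36.8886 + ½×0.67×36.8886² = 991.8489.

$991.85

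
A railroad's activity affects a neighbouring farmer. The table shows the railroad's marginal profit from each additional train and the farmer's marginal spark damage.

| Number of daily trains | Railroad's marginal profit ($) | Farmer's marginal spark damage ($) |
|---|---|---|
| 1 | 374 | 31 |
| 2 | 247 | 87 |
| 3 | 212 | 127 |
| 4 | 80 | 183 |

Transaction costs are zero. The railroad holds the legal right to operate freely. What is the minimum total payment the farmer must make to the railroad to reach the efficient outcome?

Left alone the railroad would choose level 4 (marginal profit stays positive).
Efficient level: k* = 3 (marginal profit ≥ marginal spark damage through 3).
The farmer must at least cover the railroad's forgone profit from cutting 4→3: 80 = 80.

$80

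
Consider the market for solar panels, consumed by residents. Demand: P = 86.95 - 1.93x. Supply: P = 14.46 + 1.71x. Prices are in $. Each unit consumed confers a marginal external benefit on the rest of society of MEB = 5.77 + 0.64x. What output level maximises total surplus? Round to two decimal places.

x* = 26.09

Social marginal benefit = demand + MEB = 92.72 - 1.29x.
Set SMB = MC: 92.72 - 1.29x = 14.46 + 1.71x → x* = 26.0867.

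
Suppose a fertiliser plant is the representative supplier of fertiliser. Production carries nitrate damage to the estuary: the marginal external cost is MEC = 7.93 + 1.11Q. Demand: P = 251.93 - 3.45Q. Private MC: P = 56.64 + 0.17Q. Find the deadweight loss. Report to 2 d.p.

Market equilibrium (private): 56.64 + 0.17Q = 251.93 - 3.45Q → Q_m = 53.9475.
Social marginal cost = private MC + MEC = 64.57 + 1.28Q.
Set SMC = demand: 64.57 + 1.28Q = 251.93 - 3.45Q → Q* = 39.6110.
Height of the DWL triangle at Q_m is SMC(Q_m) − demand(Q_m) = MEC(Q_m) = 67.8117.
DWL = ½ × 14.3365 × 67.8117 = 486.0912.

DWL = 486.09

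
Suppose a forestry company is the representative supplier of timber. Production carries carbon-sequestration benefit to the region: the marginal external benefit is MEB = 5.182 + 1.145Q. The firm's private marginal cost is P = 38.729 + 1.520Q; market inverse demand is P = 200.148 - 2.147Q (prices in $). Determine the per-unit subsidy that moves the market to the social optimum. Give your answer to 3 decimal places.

Social marginal cost = private MC − MEB = 33.547 + 0.375Q.
Set SMC = demand: 33.547 + 0.375Q = 200.148 - 2.147Q → Q* = 66.0591.
The Pigouvian subsidy equals MEB at Q*: 5.182 + 1.145×66.0591 = 80.8197.

subsidy = $80.820 per unit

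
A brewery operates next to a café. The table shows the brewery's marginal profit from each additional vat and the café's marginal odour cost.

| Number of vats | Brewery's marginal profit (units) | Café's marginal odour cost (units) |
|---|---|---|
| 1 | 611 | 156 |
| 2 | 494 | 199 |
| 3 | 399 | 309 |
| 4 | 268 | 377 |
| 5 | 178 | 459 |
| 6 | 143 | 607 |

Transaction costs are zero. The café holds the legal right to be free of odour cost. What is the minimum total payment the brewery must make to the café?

664

Efficient level: marginal profit ≥ marginal odour cost through level 3, so k* = 3.
With the café holding the right, the brewery must at least compensate total damage at k*: 156 + 199 + 309 = 664.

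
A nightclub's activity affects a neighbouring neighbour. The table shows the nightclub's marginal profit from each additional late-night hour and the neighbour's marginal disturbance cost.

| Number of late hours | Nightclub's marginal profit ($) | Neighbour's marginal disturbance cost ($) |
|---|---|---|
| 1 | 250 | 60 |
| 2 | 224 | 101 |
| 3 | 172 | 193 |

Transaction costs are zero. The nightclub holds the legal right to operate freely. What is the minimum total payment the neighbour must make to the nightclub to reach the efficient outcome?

$172

Left alone the nightclub would choose level 3 (marginal profit stays positive).
Efficient level: k* = 2 (marginal profit ≥ marginal disturbance cost through 2).
The neighbour must at least cover the nightclub's forgone profit from cutting 3→2: 172 = 172.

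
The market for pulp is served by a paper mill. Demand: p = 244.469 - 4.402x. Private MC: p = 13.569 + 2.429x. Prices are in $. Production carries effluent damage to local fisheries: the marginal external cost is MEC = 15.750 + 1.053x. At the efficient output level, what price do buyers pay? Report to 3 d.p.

P = $124.341

Social marginal cost = private MC + MEC = 29.319 + 3.482x.
Set SMC = demand: 29.319 + 3.482x = 244.469 - 4.402x → x* = 27.2894.
Consumer price on the demand curve at x*: 244.469 − 4.402×27.2894 = 124.3411.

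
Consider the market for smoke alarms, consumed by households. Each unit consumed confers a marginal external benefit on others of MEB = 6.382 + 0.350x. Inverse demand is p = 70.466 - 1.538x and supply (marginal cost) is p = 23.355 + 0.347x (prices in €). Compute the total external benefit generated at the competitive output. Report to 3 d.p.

Market equilibrium (private): 23.355 + 0.347x = 70.466 - 1.538x → x_m = 24.9926.
Total external benefit = ∫₀^{x_m} (6.382 + 0.350x) dx = 6.382×24.9926 + ½×0.350×24.9926² = 268.8130.

€268.813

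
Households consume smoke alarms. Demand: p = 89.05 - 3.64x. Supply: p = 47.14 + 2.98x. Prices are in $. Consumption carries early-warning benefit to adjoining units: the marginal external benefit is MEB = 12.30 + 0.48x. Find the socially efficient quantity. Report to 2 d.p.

x* = 8.83

Social marginal benefit = demand + MEB = 101.35 - 3.16x.
Set SMB = MC: 101.35 - 3.16x = 47.14 + 2.98x → x* = 8.8290.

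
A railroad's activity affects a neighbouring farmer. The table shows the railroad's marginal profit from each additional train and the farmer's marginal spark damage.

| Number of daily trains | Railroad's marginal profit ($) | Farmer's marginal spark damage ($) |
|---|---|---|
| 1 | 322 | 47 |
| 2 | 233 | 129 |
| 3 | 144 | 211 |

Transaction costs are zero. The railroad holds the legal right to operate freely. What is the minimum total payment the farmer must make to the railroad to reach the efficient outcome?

$144

Left alone the railroad would choose level 3 (marginal profit stays positive).
Efficient level: k* = 2 (marginal profit ≥ marginal spark damage through 2).
The farmer must at least cover the railroad's forgone profit from cutting 3→2: 144 = 144.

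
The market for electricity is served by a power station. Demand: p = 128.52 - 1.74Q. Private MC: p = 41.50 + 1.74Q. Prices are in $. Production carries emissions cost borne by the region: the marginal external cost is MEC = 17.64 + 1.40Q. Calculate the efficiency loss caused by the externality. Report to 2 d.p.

DWL = $284.00

Market equilibrium (private): 41.50 + 1.74Q = 128.52 - 1.74Q → Q_m = 25.0057.
Social marginal cost = private MC + MEC = 59.14 + 3.14Q.
Set SMC = demand: 59.14 + 3.14Q = 128.52 - 1.74Q → Q* = 14.2172.
The welfare-loss triangle has base |Q_m − Q*| and height MEC(Q_m) (the vertical gap between SMC and demand is zero at Q* and MEC at Q_m).
DWL = ½ × 10.7885 × 52.6480 = 283.9965.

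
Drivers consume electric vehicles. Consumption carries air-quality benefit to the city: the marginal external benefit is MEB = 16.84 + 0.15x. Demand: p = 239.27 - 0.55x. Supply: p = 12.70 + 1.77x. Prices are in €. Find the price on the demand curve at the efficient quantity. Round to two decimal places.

P = €177.58

Social marginal benefit = demand + MEB = 256.11 - 0.40x.
Set SMB = MC: 256.11 - 0.40x = 12.70 + 1.77x → x* = 112.1705.
Consumer price on the demand curve at x*: 239.27 − 0.55×112.1705 = 177.5762.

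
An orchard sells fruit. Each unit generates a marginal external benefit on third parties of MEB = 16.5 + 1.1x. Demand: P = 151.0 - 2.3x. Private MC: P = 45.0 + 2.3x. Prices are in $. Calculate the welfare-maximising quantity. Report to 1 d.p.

Social marginal cost = private MC − MEB = 28.5 + 1.2x.
Set SMC = demand: 28.5 + 1.2x = 151.0 - 2.3x → x* = 35.0000.

x* = 35.0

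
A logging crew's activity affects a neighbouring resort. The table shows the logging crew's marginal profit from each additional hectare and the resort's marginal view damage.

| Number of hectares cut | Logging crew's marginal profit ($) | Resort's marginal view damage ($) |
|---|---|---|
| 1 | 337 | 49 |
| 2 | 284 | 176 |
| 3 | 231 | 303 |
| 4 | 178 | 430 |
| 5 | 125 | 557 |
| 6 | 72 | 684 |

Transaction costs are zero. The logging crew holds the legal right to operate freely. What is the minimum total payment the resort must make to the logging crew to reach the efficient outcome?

$606

Left alone the logging crew would choose level 6 (marginal profit stays positive).
Efficient level: k* = 2 (marginal profit ≥ marginal view damage through 2).
The resort must at least cover the logging crew's forgone profit from cutting 6→2: 231 + 178 + 125 + 72 = 606.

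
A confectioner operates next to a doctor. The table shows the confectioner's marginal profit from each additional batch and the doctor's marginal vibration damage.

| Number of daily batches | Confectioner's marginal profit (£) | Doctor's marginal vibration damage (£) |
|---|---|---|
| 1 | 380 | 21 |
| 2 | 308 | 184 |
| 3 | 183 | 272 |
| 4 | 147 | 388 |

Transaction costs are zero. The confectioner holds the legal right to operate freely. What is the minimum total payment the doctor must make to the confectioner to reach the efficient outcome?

£330

Left alone the confectioner would choose level 4 (marginal profit stays positive).
Efficient level: k* = 2 (marginal profit ≥ marginal vibration damage through 2).
The doctor must at least cover the confectioner's forgone profit from cutting 4→2: 183 + 147 = 330.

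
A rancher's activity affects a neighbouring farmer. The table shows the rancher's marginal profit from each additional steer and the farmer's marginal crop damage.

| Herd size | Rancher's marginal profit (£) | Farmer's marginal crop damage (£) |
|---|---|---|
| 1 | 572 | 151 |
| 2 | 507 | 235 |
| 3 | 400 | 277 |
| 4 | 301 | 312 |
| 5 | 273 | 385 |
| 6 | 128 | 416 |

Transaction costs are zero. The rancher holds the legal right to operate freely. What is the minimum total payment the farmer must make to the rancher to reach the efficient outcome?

£702

Left alone the rancher would choose level 6 (marginal profit stays positive).
Efficient level: k* = 3 (marginal profit ≥ marginal crop damage through 3).
The farmer must at least cover the rancher's forgone profit from cutting 6→3: 301 + 273 + 128 = 702.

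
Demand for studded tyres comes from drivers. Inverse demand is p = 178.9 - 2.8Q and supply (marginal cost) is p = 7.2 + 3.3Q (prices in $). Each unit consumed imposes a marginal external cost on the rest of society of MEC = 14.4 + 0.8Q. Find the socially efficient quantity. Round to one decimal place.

Q* = 22.8

Social marginal benefit = demand − MEC = 164.5 - 3.6Q.
Set SMB = MC: 164.5 - 3.6Q = 7.2 + 3.3Q → Q* = 22.7971.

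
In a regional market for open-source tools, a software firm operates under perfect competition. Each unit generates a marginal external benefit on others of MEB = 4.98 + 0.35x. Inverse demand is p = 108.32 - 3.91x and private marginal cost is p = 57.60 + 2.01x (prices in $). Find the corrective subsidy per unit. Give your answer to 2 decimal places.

subsidy = $8.48 per unit

Social marginal cost = private MC − MEB = 52.62 + 1.66x.
Set SMC = demand: 52.62 + 1.66x = 108.32 - 3.91x → x* = 10.0000.
The Pigouvian subsidy equals MEB at x*: 4.98 + 0.35×10.0000 = 8.4800.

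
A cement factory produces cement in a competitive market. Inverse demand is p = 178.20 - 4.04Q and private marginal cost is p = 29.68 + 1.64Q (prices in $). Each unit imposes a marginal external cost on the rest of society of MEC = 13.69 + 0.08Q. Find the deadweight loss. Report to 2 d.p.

Market equilibrium (private): 29.68 + 1.64Q = 178.20 - 4.04Q → Q_m = 26.1479.
Social marginal cost = private MC + MEC = 43.37 + 1.72Q.
Set SMC = demand: 43.37 + 1.72Q = 178.20 - 4.04Q → Q* = 23.4080.
The welfare-loss triangle has base |Q_m − Q*| and height MEC(Q_m) (the vertical gap between SMC and demand is zero at Q* and MEC at Q_m).
DWL = ½ × 2.7399 × 15.7818 = 21.6203.

DWL = $21.62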